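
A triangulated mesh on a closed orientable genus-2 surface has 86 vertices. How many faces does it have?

176

χ = 2 − 2·2 = -2, and every face is a triangle so 3F = 2E.
V − E + F = -2 with E = 3F/2 gives 86 − (3/2 − 1)·F = -2, so F = 176 and E = 264.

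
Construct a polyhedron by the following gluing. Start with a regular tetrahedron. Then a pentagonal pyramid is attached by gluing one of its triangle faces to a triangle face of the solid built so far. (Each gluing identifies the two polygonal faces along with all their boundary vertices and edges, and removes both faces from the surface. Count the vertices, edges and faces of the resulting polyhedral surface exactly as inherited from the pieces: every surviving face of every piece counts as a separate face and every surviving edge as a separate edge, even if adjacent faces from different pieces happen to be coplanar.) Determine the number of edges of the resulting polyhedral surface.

13

A regular tetrahedron: V=4, E=6, F=4.
Attach a pentagonal pyramid (V=6, E=10, F=6) along a 3-gon: merge 3 vertices and 3 edges, delete both glued faces → V=7, E=13, F=8.
Check: V − E + F = 7 − 13 + 8 = 2.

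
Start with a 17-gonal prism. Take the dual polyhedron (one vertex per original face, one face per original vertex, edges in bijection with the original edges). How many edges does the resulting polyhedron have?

The base solid has V = 34, E = 51, F = 19.
The dual swaps V and F and preserves E: V′ = F = 19, E′ = E = 51, F′ = V = 34.

51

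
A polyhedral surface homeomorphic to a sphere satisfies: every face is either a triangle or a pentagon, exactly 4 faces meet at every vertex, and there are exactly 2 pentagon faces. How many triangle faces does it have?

10

Let x be the number of triangles; then F = 2 + x.
Edge–face incidences: 2E = 5·2 + 3·x = 10 + 3x.
Every vertex has degree 4, so 4V = 2E.
Euler: V − E + F = 2 ⇒ (2E)/4 − E + (2 + x) = 2.
Multiply by 8: 2·(2E) − 4·(2E) + 8·(2 + x) = 16, i.e. 16 + 8x − 2·(10 + 3x) = 16.
Collecting terms: 2x − 4 = 16, so 2x = 20, so x = 10.
Then 2E = 10 + 3·10 = 40, so E = 20, V = 2E/4 = 10, F = 2 + 10 = 12.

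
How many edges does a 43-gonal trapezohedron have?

The n-trapezohedron (dual of the n-antiprism) has V = 2·43 + 2 = 88, E = 4·43 = 172, F = 2·43 = 86.

172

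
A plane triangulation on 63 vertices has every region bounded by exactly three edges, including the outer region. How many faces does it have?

In a plane triangulation 3F = 2E and V − E + F = 2, so F = 2V − 4 = 2·63 − 4 = 122.

122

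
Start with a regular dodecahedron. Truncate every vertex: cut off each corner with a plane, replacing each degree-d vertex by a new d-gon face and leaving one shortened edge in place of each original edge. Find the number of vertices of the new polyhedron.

The base solid has V = 20, E = 30, F = 12.
Truncation replaces each original edge-end by a new vertex, so V′ = 2E = 60.
Each original edge survives, and each old vertex of degree d contributes d new edges; summing degrees gives Σd = 2E, so E′ = E + 2E = 3E = 90.
Each original face survives and each original vertex becomes one new face: F′ = F + V = 32.

60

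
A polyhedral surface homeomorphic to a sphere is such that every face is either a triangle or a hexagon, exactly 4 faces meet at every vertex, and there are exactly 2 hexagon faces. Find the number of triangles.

12

Let x be the number of triangles; then F = 2 + x.
Edge–face incidences: 2E = 6·2 + 3·x = 12 + 3x.
Every vertex has degree 4, so 4V = 2E.
Euler: V − E + F = 2 ⇒ (2E)/4 − E + (2 + x) = 2.
Multiply by 8: 2·(2E) − 4·(2E) + 8·(2 + x) = 16, i.e. 16 + 8x − 2·(12 + 3x) = 16.
Collecting terms: 2x − 8 = 16, so 2x = 24, so x = 12.
Then 2E = 12 + 3·12 = 48, so E = 24, V = 2E/4 = 12, F = 2 + 12 = 14.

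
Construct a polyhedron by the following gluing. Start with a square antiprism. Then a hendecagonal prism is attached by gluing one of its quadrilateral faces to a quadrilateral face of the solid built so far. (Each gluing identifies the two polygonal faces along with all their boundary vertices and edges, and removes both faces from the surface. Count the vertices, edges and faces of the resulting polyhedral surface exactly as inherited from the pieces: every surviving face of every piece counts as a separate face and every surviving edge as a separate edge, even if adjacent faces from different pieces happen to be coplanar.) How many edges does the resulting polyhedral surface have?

A square antiprism: V=8, E=16, F=10.
Attach a hendecagonal prism (V=22, E=33, F=13) along a 4-gon: merge 4 vertices and 4 edges, delete both glued faces → V=26, E=45, F=21.
Check: V − E + F = 26 − 45 + 21 = 2.

45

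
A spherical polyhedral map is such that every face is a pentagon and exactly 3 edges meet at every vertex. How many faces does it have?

Each face has 5 edges and each edge borders two faces, so 2E = 5F.
Each vertex has degree 3, so 3V = 2E and hence V = 5F/3.
Euler: V − E + F = 2 ⇒ (5F/3) − (5F/2) + F = 2.
Multiply by 6: (10 − 15 + 6)F = 12, i.e. 1F = 12.
So F = 12, E = 5·12/2 = 30, V = 5·12/3 = 20.

12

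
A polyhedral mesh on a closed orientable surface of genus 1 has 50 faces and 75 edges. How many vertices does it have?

25

For a closed orientable surface of genus 1, χ = 2 − 2·1 = 0.
V = 0 + E − F = 0 + 75 − 50 = 25.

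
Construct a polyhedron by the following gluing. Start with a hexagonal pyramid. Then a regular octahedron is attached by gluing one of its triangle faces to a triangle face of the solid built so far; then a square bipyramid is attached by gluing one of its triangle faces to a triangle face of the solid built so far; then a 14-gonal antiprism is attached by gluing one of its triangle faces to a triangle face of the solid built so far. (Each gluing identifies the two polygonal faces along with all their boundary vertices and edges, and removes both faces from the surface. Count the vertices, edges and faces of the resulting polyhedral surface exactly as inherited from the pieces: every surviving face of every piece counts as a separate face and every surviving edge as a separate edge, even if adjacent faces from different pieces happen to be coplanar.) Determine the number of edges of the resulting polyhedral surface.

83

A hexagonal pyramid: V=7, E=12, F=7.
Attach a regular octahedron (V=6, E=12, F=8) along a 3-gon: merge 3 vertices and 3 edges, delete both glued faces → V=10, E=21, F=13.
Attach a square bipyramid (V=6, E=12, F=8) along a 3-gon: merge 3 vertices and 3 edges, delete both glued faces → V=13, E=30, F=19.
Attach a 14-gonal antiprism (V=28, E=56, F=30) along a 3-gon: merge 3 vertices and 3 edges, delete both glued faces → V=38, E=83, F=47.
Check: V − E + F = 38 − 83 + 47 = 2.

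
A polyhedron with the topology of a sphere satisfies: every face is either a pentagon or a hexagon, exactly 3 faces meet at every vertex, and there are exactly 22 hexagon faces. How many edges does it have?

96

Let x be the number of pentagons; then F = 22 + x.
Edge–face incidences: 2E = 6·22 + 5·x = 132 + 5x.
Every vertex has degree 3, so 3V = 2E.
Euler: V − E + F = 2 ⇒ (2E)/3 − E + (22 + x) = 2.
Multiply by 6: 2·(2E) − 3·(2E) + 6·(22 + x) = 12, i.e. 132 + 6x − (132 + 5x) = 12.
Collecting terms: x = 12.
Then 2E = 132 + 5·12 = 192, so E = 96, V = 2E/3 = 64, F = 22 + 12 = 34.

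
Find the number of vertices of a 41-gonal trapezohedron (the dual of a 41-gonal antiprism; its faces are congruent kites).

84

The n-trapezohedron (dual of the n-antiprism) has V = 2·41 + 2 = 84, E = 4·41 = 164, F = 2·41 = 82.
Check: V − E + F = 84 − 164 + 82 = 2.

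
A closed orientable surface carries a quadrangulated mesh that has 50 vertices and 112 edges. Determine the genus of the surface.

4

Every face is a square and each edge borders two faces, so 4F = 2·112, giving F = 56.
χ = V − E + F = 50 − 112 + 56 = -6.
For a closed orientable surface χ = 2 − 2g, so g = (2 − (-6))/2 = 4.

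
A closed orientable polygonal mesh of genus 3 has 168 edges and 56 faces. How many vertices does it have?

108

For a closed orientable surface of genus 3, χ = 2 − 2·3 = -4.
V = -4 + E − F = -4 + 168 − 56 = 108.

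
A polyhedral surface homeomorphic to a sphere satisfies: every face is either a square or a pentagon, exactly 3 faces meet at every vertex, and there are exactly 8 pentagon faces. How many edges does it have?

24

Let x be the number of squares; then F = 8 + x.
Edge–face incidences: 2E = 5·8 + 4·x = 40 + 4x.
Every vertex has degree 3, so 3V = 2E.
Euler: V − E + F = 2 ⇒ (2E)/3 − E + (8 + x) = 2.
Multiply by 6: 2·(2E) − 3·(2E) + 6·(8 + x) = 12, i.e. 48 + 6x − (40 + 4x) = 12.
Collecting terms: 2x + 8 = 12, so 2x = 4, so x = 2.
Then 2E = 40 + 4·2 = 48, so E = 24, V = 2E/3 = 16, F = 8 + 2 = 10.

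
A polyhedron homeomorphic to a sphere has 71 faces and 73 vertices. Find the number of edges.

Here V − E + F = 2.
E = V + F − (2) = 73 + 71 − (2) = 142.

142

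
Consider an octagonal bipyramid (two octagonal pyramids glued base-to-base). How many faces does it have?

A bipyramid over an n-gon has 2n triangular faces and n + 2 vertices: V = 8 + 2 = 10, E = 3·8 = 24, F = 2·8 = 16.

16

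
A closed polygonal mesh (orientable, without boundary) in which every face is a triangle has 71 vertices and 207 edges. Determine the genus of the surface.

0

Every face is a triangle and each edge borders two faces, so 3F = 2·207, giving F = 138.
χ = V − E + F = 71 − 207 + 138 = 2.
For a closed orientable surface χ = 2 − 2g, so g = (2 − (2))/2 = 0.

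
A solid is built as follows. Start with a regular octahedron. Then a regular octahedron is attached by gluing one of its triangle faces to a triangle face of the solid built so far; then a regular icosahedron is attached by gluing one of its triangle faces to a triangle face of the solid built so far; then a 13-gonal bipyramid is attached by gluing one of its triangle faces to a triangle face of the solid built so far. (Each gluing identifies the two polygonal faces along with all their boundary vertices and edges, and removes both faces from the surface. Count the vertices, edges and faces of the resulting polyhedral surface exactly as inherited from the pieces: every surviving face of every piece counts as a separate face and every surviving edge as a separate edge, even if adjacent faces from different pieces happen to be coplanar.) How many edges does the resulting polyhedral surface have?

A regular octahedron: V=6, E=12, F=8.
Attach a regular octahedron (V=6, E=12, F=8) along a 3-gon: merge 3 vertices and 3 edges, delete both glued faces → V=9, E=21, F=14.
Attach a regular icosahedron (V=12, E=30, F=20) along a 3-gon: merge 3 vertices and 3 edges, delete both glued faces → V=18, E=48, F=32.
Attach a 13-gonal bipyramid (V=15, E=39, F=26) along a 3-gon: merge 3 vertices and 3 edges, delete both glued faces → V=30, E=84, F=56.
Check: V − E + F = 30 − 84 + 56 = 2.

84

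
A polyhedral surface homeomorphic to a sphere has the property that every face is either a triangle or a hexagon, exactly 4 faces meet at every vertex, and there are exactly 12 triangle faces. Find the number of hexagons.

2

Let x be the number of hexagons; then F = 12 + x.
Edge–face incidences: 2E = 3·12 + 6·x = 36 + 6x.
Every vertex has degree 4, so 4V = 2E.
Euler: V − E + F = 2 ⇒ (2E)/4 − E + (12 + x) = 2.
Multiply by 8: 2·(2E) − 4·(2E) + 8·(12 + x) = 16, i.e. 96 + 8x − 2·(36 + 6x) = 16.
Collecting terms: −4x + 24 = 16, so −4x = −8, so x = 2.
Then 2E = 36 + 6·2 = 48, so E = 24, V = 2E/4 = 12, F = 12 + 2 = 14.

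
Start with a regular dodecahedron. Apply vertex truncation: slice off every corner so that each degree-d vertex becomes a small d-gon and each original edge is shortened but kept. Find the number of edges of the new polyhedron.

90

The base solid has V = 20, E = 30, F = 12.
Truncation replaces each original edge-end by a new vertex, so V′ = 2E = 60.
Each original edge survives, and each old vertex of degree d contributes d new edges; summing degrees gives Σd = 2E, so E′ = E + 2E = 3E = 90.
Each original face survives and each original vertex becomes one new face: F′ = F + V = 32.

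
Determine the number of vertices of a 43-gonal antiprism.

86

An antiprism on an n-gon has two n-gon caps and 2n triangles: V = 2·43 = 86, E = 4·43 = 172, F = 2·43 + 2 = 88.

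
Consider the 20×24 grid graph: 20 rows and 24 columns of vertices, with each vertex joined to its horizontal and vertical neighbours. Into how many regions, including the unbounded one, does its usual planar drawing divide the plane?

438

The grid has V = 20·24 = 480 vertices and E = 20·23 + 24·19 = 916 edges.
F = 2 − V + E = 2 − 480 + 916 = 438.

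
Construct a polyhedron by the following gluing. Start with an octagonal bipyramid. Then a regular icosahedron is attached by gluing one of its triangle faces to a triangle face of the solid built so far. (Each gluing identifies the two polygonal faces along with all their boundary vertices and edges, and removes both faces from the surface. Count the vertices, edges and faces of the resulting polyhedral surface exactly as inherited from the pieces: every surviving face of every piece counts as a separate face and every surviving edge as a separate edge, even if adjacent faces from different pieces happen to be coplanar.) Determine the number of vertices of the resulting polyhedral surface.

19

An octagonal bipyramid: V=10, E=24, F=16.
Attach a regular icosahedron (V=12, E=30, F=20) along a 3-gon: merge 3 vertices and 3 edges, delete both glued faces → V=19, E=51, F=34.
Check: V − E + F = 19 − 51 + 34 = 2.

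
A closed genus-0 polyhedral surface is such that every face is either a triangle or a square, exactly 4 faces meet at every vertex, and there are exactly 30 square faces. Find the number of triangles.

Let x be the number of triangles; then F = 30 + x.
Edge–face incidences: 2E = 4·30 + 3·x = 120 + 3x.
Every vertex has degree 4, so 4V = 2E.
Euler: V − E + F = 2 ⇒ (2E)/4 − E + (30 + x) = 2.
Multiply by 8: 2·(2E) − 4·(2E) + 8·(30 + x) = 16, i.e. 240 + 8x − 2·(120 + 3x) = 16.
Collecting terms: 2x = 16, so x = 8.
Then 2E = 120 + 3·8 = 144, so E = 72, V = 2E/4 = 36, F = 30 + 8 = 38.

8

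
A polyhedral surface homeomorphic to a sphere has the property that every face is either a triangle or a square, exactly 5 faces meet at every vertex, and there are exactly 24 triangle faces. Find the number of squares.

Let x be the number of squares; then F = 24 + x.
Edge–face incidences: 2E = 3·24 + 4·x = 72 + 4x.
Every vertex has degree 5, so 5V = 2E.
Euler: V − E + F = 2 ⇒ (2E)/5 − E + (24 + x) = 2.
Multiply by 10: 2·(2E) − 5·(2E) + 10·(24 + x) = 20, i.e. 240 + 10x − 3·(72 + 4x) = 20.
Collecting terms: −2x + 24 = 20, so −2x = −4, so x = 2.
Then 2E = 72 + 4·2 = 80, so E = 40, V = 2E/5 = 16, F = 24 + 2 = 26.

2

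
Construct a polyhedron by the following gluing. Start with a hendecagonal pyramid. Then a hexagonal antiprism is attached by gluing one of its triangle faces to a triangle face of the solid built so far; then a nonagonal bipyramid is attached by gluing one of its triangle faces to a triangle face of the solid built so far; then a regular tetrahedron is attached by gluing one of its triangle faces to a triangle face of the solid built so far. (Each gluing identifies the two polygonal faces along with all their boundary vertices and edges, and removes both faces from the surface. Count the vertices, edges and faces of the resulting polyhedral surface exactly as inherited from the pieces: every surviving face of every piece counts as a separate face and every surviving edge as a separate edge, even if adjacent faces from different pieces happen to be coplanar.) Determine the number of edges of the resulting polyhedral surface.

A hendecagonal pyramid: V=12, E=22, F=12.
Attach a hexagonal antiprism (V=12, E=24, F=14) along a 3-gon: merge 3 vertices and 3 edges, delete both glued faces → V=21, E=43, F=24.
Attach a nonagonal bipyramid (V=11, E=27, F=18) along a 3-gon: merge 3 vertices and 3 edges, delete both glued faces → V=29, E=67, F=40.
Attach a regular tetrahedron (V=4, E=6, F=4) along a 3-gon: merge 3 vertices and 3 edges, delete both glued faces → V=30, E=70, F=42.
Check: V − E + F = 30 − 70 + 42 = 2.

70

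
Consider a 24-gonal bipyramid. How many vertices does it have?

A bipyramid over an n-gon has 2n triangular faces and n + 2 vertices: V = 24 + 2 = 26, E = 3·24 = 72, F = 2·24 = 48.

26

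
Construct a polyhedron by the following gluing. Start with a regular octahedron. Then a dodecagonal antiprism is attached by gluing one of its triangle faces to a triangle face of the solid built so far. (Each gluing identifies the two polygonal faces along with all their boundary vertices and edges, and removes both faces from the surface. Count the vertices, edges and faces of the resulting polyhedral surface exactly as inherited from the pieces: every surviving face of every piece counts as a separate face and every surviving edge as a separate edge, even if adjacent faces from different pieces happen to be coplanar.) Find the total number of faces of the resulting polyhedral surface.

A regular octahedron: V=6, E=12, F=8.
Attach a dodecagonal antiprism (V=24, E=48, F=26) along a 3-gon: merge 3 vertices and 3 edges, delete both glued faces → V=27, E=57, F=32.
Check: V − E + F = 27 − 57 + 32 = 2.

32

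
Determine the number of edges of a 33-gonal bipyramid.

A bipyramid over an n-gon has 2n triangular faces and n + 2 vertices: V = 33 + 2 = 35, E = 3·33 = 99, F = 2·33 = 66.
Check: V − E + F = 35 − 99 + 66 = 2.

99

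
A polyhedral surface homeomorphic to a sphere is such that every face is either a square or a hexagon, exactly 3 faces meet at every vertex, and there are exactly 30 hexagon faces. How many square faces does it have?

Let x be the number of squares; then F = 30 + x.
Edge–face incidences: 2E = 6·30 + 4·x = 180 + 4x.
Every vertex has degree 3, so 3V = 2E.
Euler: V − E + F = 2 ⇒ (2E)/3 − E + (30 + x) = 2.
Multiply by 6: 2·(2E) − 3·(2E) + 6·(30 + x) = 12, i.e. 180 + 6x − (180 + 4x) = 12.
Collecting terms: 2x = 12, so x = 6.
Then 2E = 180 + 4·6 = 204, so E = 102, V = 2E/3 = 68, F = 30 + 6 = 36.

6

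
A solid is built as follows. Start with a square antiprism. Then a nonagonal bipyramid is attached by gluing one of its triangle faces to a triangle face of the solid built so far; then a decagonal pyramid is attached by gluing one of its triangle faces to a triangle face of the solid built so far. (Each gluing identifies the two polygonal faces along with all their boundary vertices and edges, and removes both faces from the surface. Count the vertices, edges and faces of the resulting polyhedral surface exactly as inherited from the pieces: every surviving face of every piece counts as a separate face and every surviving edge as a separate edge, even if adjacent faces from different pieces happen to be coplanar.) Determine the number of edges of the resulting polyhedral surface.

57

A square antiprism: V=8, E=16, F=10.
Attach a nonagonal bipyramid (V=11, E=27, F=18) along a 3-gon: merge 3 vertices and 3 edges, delete both glued faces → V=16, E=40, F=26.
Attach a decagonal pyramid (V=11, E=20, F=11) along a 3-gon: merge 3 vertices and 3 edges, delete both glued faces → V=24, E=57, F=35.
Check: V − E + F = 24 − 57 + 35 = 2.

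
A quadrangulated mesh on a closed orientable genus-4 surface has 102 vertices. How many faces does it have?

χ = 2 − 2·4 = -6, and every face is a square so 4F = 2E.
V − E + F = -6 with E = 4F/2 gives 102 − (4/2 − 1)·F = -6, so F = 108 and E = 216.

108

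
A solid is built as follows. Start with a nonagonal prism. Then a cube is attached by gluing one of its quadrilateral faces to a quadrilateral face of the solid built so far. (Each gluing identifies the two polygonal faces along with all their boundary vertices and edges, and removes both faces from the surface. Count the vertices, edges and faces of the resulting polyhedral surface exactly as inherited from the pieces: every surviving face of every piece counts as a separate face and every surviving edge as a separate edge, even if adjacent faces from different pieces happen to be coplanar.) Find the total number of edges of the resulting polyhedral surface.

A nonagonal prism: V=18, E=27, F=11.
Attach a cube (V=8, E=12, F=6) along a 4-gon: merge 4 vertices and 4 edges, delete both glued faces → V=22, E=35, F=15.
Check: V − E + F = 22 − 35 + 15 = 2.

35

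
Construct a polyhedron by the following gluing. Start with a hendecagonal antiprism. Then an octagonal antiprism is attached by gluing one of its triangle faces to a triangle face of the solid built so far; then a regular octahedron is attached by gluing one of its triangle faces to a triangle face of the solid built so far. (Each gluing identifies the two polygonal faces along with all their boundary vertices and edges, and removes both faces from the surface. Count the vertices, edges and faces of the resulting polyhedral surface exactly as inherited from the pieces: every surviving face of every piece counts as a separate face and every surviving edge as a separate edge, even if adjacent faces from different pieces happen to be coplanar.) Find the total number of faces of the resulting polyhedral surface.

46

A hendecagonal antiprism: V=22, E=44, F=24.
Attach an octagonal antiprism (V=16, E=32, F=18) along a 3-gon: merge 3 vertices and 3 edges, delete both glued faces → V=35, E=73, F=40.
Attach a regular octahedron (V=6, E=12, F=8) along a 3-gon: merge 3 vertices and 3 edges, delete both glued faces → V=38, E=82, F=46.
Check: V − E + F = 38 − 82 + 46 = 2.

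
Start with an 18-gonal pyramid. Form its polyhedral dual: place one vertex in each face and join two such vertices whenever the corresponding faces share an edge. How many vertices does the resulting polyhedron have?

The base solid has V = 19, E = 36, F = 19.
The dual swaps V and F and preserves E: V′ = F = 19, E′ = E = 36, F′ = V = 19.

19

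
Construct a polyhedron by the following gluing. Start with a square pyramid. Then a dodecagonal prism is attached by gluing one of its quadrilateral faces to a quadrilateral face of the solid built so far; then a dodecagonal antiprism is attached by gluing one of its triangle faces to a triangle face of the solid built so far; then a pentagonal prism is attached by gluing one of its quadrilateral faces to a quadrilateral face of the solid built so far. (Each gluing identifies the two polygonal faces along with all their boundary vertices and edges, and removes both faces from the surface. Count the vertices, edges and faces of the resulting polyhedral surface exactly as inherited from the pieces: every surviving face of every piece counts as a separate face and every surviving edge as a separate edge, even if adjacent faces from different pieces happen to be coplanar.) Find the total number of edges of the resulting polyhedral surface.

96

A square pyramid: V=5, E=8, F=5.
Attach a dodecagonal prism (V=24, E=36, F=14) along a 4-gon: merge 4 vertices and 4 edges, delete both glued faces → V=25, E=40, F=17.
Attach a dodecagonal antiprism (V=24, E=48, F=26) along a 3-gon: merge 3 vertices and 3 edges, delete both glued faces → V=46, E=85, F=41.
Attach a pentagonal prism (V=10, E=15, F=7) along a 4-gon: merge 4 vertices and 4 edges, delete both glued faces → V=52, E=96, F=46.
Check: V − E + F = 52 − 96 + 46 = 2.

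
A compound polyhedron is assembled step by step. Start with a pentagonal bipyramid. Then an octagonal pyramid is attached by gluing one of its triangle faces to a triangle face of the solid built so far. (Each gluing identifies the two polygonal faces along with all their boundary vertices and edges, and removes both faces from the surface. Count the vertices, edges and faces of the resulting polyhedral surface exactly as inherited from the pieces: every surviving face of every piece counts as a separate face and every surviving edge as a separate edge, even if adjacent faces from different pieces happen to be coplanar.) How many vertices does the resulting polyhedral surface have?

13

A pentagonal bipyramid: V=7, E=15, F=10.
Attach an octagonal pyramid (V=9, E=16, F=9) along a 3-gon: merge 3 vertices and 3 edges, delete both glued faces → V=13, E=28, F=17.
Check: V − E + F = 13 − 28 + 17 = 2.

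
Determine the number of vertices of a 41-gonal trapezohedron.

84

The n-trapezohedron (dual of the n-antiprism) has V = 2·41 + 2 = 84, E = 4·41 = 164, F = 2·41 = 82.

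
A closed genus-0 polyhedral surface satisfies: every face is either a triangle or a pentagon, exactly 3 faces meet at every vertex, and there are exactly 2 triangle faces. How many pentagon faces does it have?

6

Let x be the number of pentagons; then F = 2 + x.
Edge–face incidences: 2E = 3·2 + 5·x = 6 + 5x.
Every vertex has degree 3, so 3V = 2E.
Euler: V − E + F = 2 ⇒ (2E)/3 − E + (2 + x) = 2.
Multiply by 6: 2·(2E) − 3·(2E) + 6·(2 + x) = 12, i.e. 12 + 6x − (6 + 5x) = 12.
Collecting terms: x + 6 = 12, so x = 6.
Then 2E = 6 + 5·6 = 36, so E = 18, V = 2E/3 = 12, F = 2 + 6 = 8.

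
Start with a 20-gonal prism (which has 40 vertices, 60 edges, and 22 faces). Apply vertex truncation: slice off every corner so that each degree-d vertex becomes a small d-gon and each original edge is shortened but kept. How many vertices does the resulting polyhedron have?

120

Truncation replaces each original edge-end by a new vertex, so V′ = 2E = 120.
Each original edge survives, and each old vertex of degree d contributes d new edges; summing degrees gives Σd = 2E, so E′ = E + 2E = 3E = 180.
Each original face survives and each original vertex becomes one new face: F′ = F + V = 62.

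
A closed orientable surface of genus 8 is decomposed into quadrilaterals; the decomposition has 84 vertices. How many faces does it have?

χ = 2 − 2·8 = -14, and every face is a square so 4F = 2E.
V − E + F = -14 with E = 4F/2 gives 84 − (4/2 − 1)·F = -14, so F = 98 and E = 196.

98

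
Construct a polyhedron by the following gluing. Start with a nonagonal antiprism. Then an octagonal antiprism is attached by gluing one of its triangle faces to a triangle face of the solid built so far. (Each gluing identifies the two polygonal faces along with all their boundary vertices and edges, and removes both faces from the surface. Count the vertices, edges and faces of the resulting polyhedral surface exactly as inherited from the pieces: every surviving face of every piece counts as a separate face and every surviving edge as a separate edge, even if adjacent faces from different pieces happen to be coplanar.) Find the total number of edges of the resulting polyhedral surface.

A nonagonal antiprism: V=18, E=36, F=20.
Attach an octagonal antiprism (V=16, E=32, F=18) along a 3-gon: merge 3 vertices and 3 edges, delete both glued faces → V=31, E=65, F=36.
Check: V − E + F = 31 − 65 + 36 = 2.

65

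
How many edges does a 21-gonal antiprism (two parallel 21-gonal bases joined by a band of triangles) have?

84

An antiprism on an n-gon has two n-gon caps and 2n triangles: V = 2·21 = 42, E = 4·21 = 84, F = 2·21 + 2 = 44.
Check: V − E + F = 42 − 84 + 44 = 2.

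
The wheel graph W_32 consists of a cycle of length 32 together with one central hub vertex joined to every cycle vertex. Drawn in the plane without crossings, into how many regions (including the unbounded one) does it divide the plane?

W_32 has V = 32 + 1 = 33 vertices and E = 2·32 = 64 edges.
By Euler's formula F = 2 − V + E = 2 − 33 + 64 = 33.

33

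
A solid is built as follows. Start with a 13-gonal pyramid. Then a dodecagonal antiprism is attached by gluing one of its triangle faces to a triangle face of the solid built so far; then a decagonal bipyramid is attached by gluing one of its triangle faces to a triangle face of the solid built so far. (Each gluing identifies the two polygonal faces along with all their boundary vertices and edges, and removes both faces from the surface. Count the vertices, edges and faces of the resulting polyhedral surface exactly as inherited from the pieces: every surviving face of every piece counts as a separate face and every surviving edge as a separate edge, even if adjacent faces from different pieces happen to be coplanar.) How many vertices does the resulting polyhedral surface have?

A 13-gonal pyramid: V=14, E=26, F=14.
Attach a dodecagonal antiprism (V=24, E=48, F=26) along a 3-gon: merge 3 vertices and 3 edges, delete both glued faces → V=35, E=71, F=38.
Attach a decagonal bipyramid (V=12, E=30, F=20) along a 3-gon: merge 3 vertices and 3 edges, delete both glued faces → V=44, E=98, F=56.
Check: V − E + F = 44 − 98 + 56 = 2.

44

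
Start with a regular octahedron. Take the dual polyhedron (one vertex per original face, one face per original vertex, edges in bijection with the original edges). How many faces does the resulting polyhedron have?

The base solid has V = 6, E = 12, F = 8.
The dual swaps V and F and preserves E: V′ = F = 8, E′ = E = 12, F′ = V = 6.

6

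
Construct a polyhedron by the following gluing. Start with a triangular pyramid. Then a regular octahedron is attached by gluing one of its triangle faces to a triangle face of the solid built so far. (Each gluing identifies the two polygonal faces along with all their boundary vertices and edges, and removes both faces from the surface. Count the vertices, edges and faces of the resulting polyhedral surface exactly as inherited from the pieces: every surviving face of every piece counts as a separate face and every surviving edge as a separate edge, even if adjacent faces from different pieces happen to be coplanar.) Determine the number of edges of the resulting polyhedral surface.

15

A triangular pyramid: V=4, E=6, F=4.
Attach a regular octahedron (V=6, E=12, F=8) along a 3-gon: merge 3 vertices and 3 edges, delete both glued faces → V=7, E=15, F=10.
Check: V − E + F = 7 − 15 + 10 = 2.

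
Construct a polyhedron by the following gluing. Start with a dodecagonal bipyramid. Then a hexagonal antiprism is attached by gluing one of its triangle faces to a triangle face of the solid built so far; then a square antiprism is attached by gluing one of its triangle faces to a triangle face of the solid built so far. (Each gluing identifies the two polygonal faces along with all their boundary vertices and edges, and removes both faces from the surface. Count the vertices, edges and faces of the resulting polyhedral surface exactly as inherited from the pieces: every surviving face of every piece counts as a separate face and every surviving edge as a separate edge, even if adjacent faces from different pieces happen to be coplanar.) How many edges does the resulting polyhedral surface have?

70

A dodecagonal bipyramid: V=14, E=36, F=24.
Attach a hexagonal antiprism (V=12, E=24, F=14) along a 3-gon: merge 3 vertices and 3 edges, delete both glued faces → V=23, E=57, F=36.
Attach a square antiprism (V=8, E=16, F=10) along a 3-gon: merge 3 vertices and 3 edges, delete both glued faces → V=28, E=70, F=44.
Check: V − E + F = 28 − 70 + 44 = 2.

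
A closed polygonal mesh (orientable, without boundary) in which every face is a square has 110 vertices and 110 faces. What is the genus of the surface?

Every face is a square, so 2E = 4·110 = 440, giving E = 220.
χ = V − E + F = 110 − 220 + 110 = 0.
For a closed orientable surface χ = 2 − 2g, so g = (2 − (0))/2 = 1.

1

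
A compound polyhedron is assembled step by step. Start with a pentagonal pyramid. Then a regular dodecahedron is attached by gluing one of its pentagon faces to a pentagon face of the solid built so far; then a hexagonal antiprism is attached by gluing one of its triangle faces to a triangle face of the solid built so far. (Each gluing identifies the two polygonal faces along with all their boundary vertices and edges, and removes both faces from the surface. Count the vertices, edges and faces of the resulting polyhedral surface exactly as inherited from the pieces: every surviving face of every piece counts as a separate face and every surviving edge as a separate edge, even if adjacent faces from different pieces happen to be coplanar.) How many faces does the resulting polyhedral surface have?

28

A pentagonal pyramid: V=6, E=10, F=6.
Attach a regular dodecahedron (V=20, E=30, F=12) along a 5-gon: merge 5 vertices and 5 edges, delete both glued faces → V=21, E=35, F=16.
Attach a hexagonal antiprism (V=12, E=24, F=14) along a 3-gon: merge 3 vertices and 3 edges, delete both glued faces → V=30, E=56, F=28.
Check: V − E + F = 30 − 56 + 28 = 2.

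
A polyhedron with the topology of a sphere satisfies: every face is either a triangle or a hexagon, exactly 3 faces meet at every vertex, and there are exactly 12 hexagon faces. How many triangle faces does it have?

4

Let x be the number of triangles; then F = 12 + x.
Edge–face incidences: 2E = 6·12 + 3·x = 72 + 3x.
Every vertex has degree 3, so 3V = 2E.
Euler: V − E + F = 2 ⇒ (2E)/3 − E + (12 + x) = 2.
Multiply by 6: 2·(2E) − 3·(2E) + 6·(12 + x) = 12, i.e. 72 + 6x − (72 + 3x) = 12.
Collecting terms: 3x = 12, so x = 4.
Then 2E = 72 + 3·4 = 84, so E = 42, V = 2E/3 = 28, F = 12 + 4 = 16.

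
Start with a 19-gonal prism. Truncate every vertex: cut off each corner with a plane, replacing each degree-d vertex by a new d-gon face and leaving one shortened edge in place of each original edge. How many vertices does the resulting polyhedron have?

114

The base solid has V = 38, E = 57, F = 21.
Truncation replaces each original edge-end by a new vertex, so V′ = 2E = 114.
Each original edge survives, and each old vertex of degree d contributes d new edges; summing degrees gives Σd = 2E, so E′ = E + 2E = 3E = 171.
Each original face survives and each original vertex becomes one new face: F′ = F + V = 59.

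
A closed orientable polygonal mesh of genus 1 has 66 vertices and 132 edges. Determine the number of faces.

For a closed orientable surface of genus 1, χ = 2 − 2·1 = 0.
F = 0 − V + E = 0 − 66 + 132 = 66.

66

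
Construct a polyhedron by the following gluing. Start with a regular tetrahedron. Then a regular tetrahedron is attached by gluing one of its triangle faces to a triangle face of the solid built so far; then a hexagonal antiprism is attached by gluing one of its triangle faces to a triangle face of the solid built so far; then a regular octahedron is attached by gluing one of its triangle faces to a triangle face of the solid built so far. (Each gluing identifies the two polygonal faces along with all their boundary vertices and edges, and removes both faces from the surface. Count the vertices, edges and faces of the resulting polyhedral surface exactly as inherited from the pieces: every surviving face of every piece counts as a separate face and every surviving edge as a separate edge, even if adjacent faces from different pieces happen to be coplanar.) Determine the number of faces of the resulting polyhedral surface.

24

A regular tetrahedron: V=4, E=6, F=4.
Attach a regular tetrahedron (V=4, E=6, F=4) along a 3-gon: merge 3 vertices and 3 edges, delete both glued faces → V=5, E=9, F=6.
Attach a hexagonal antiprism (V=12, E=24, F=14) along a 3-gon: merge 3 vertices and 3 edges, delete both glued faces → V=14, E=30, F=18.
Attach a regular octahedron (V=6, E=12, F=8) along a 3-gon: merge 3 vertices and 3 edges, delete both glued faces → V=17, E=39, F=24.
Check: V − E + F = 17 − 39 + 24 = 2.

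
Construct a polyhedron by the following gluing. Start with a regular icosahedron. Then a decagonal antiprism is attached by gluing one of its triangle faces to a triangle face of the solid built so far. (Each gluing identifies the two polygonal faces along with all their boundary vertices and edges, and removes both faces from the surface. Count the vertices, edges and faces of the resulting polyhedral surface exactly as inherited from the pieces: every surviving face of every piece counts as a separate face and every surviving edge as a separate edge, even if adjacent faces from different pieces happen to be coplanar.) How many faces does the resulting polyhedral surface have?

40

A regular icosahedron: V=12, E=30, F=20.
Attach a decagonal antiprism (V=20, E=40, F=22) along a 3-gon: merge 3 vertices and 3 edges, delete both glued faces → V=29, E=67, F=40.
Check: V − E + F = 29 − 67 + 40 = 2.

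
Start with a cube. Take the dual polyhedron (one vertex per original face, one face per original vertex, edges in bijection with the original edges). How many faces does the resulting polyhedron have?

8

The base solid has V = 8, E = 12, F = 6.
The dual swaps V and F and preserves E: V′ = F = 6, E′ = E = 12, F′ = V = 8.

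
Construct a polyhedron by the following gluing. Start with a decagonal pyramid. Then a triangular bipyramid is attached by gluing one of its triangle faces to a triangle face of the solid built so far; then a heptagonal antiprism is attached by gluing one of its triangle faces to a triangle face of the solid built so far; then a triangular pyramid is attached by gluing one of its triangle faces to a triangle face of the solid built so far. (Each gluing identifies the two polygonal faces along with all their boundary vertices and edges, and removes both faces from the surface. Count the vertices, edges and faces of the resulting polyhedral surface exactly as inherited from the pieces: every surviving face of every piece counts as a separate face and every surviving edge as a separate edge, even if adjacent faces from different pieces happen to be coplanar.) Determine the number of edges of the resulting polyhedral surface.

54

A decagonal pyramid: V=11, E=20, F=11.
Attach a triangular bipyramid (V=5, E=9, F=6) along a 3-gon: merge 3 vertices and 3 edges, delete both glued faces → V=13, E=26, F=15.
Attach a heptagonal antiprism (V=14, E=28, F=16) along a 3-gon: merge 3 vertices and 3 edges, delete both glued faces → V=24, E=51, F=29.
Attach a triangular pyramid (V=4, E=6, F=4) along a 3-gon: merge 3 vertices and 3 edges, delete both glued faces → V=25, E=54, F=31.
Check: V − E + F = 25 − 54 + 31 = 2.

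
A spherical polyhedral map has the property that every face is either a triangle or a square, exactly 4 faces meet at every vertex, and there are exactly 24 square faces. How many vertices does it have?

30

Let x be the number of triangles; then F = 24 + x.
Edge–face incidences: 2E = 4·24 + 3·x = 96 + 3x.
Every vertex has degree 4, so 4V = 2E.
Euler: V − E + F = 2 ⇒ (2E)/4 − E + (24 + x) = 2.
Multiply by 8: 2·(2E) − 4·(2E) + 8·(24 + x) = 16, i.e. 192 + 8x − 2·(96 + 3x) = 16.
Collecting terms: 2x = 16, so x = 8.
Then 2E = 96 + 3·8 = 120, so E = 60, V = 2E/4 = 30, F = 24 + 8 = 32.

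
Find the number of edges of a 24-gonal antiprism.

96

An antiprism on an n-gon has two n-gon caps and 2n triangles: V = 2·24 = 48, E = 4·24 = 96, F = 2·24 + 2 = 50.
Check: V − E + F = 48 − 96 + 50 = 2.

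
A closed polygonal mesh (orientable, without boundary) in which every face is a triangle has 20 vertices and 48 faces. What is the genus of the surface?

3

Every face is a triangle, so 2E = 3·48 = 144, giving E = 72.
χ = V − E + F = 20 − 72 + 48 = -4.
For a closed orientable surface χ = 2 − 2g, so g = (2 − (-4))/2 = 3.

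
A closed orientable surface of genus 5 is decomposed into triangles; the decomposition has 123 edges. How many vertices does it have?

χ = 2 − 2·5 = -8, and every face is a triangle so 3F = 2E.
F = 2E/3 = 82. Then V = -8 + E − F = -8 + 123 − 82 = 33.

33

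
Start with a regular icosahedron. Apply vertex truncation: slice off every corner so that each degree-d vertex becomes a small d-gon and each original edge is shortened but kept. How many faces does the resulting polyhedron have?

The base solid has V = 12, E = 30, F = 20.
Truncation replaces each original edge-end by a new vertex, so V′ = 2E = 60.
Each original edge survives, and each old vertex of degree d contributes d new edges; summing degrees gives Σd = 2E, so E′ = E + 2E = 3E = 90.
Each original face survives and each original vertex becomes one new face: F′ = F + V = 32.

32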